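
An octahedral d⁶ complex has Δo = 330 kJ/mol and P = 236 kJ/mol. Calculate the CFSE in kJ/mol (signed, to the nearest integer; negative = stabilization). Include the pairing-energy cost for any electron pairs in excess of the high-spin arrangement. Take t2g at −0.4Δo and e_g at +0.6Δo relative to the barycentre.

-320

Here Δo > P (330 > 236), so the low-spin state is favoured.
That gives t2g^6 e_g^0.
Orbital CFSE = -2.4Δo = -2.4 × 330 = -792 kJ/mol.
Excess pairs vs high-spin: 3 − 1 = 2; pairing cost = +472 kJ/mol.
Net CFSE = -792 + 472 = -320 kJ/mol.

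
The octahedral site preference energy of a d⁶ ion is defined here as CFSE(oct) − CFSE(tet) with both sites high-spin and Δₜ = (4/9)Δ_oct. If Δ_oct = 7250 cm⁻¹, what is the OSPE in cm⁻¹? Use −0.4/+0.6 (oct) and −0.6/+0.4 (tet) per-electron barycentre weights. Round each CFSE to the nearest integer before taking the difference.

-967

In an octahedral site d⁶ (HS) is t₂g⁴ eg², giving CFSE(oct) = -0.4Δ_oct = -2900 cm⁻¹.
Tetrahedral e³ t₂³ gives -0.6Δₜ = -0.6 × (4/9) × 7250 = -1933 cm⁻¹.
Subtracting, OSPE = -2900 − (-1933) = -967 cm⁻¹.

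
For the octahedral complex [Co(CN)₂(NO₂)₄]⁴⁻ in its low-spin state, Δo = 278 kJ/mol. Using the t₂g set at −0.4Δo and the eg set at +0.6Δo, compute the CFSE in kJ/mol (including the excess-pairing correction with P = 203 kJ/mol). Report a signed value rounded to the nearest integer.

Ligand charges: 2×(-1) from CN⁻ and 4×(-1) from NO₂⁻ sum to -6; with overall charge -4, Co is +2.
Co²⁺: group 9, so d-count = 9 − 2 = 7.
Configuration: t₂g⁶ eg¹.
Orbital CFSE = 6(-0.4) + 1(0.6) = -1.8Δo = -1.8 × 278 = -500 kJ/mol.
Pairing penalty: 3 pairs vs 2 in the high-spin reference → 1 extra × P = 203 kJ/mol.
Combining: -500 + 203 = -297 kJ/mol.

-297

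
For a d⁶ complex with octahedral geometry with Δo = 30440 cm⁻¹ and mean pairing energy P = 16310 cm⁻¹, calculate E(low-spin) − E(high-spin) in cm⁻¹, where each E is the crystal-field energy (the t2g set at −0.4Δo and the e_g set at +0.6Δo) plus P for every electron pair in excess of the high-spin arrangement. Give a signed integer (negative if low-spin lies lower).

High-spin d⁶ fills as t2g^4 e_g^2 with CFSE 4(−0.4) + 2(+0.6) = -0.4Δo = -12176 cm⁻¹.
For low-spin the configuration is t2g^6 e_g^0: orbital energy -2.4 × 30440 = -73056 cm⁻¹, and 2 additional pairs relative to high-spin add 32620 cm⁻¹, giving -40436 cm⁻¹.
The difference is -40436 − (-12176) = -28260 cm⁻¹, so low-spin lies lower.

-28260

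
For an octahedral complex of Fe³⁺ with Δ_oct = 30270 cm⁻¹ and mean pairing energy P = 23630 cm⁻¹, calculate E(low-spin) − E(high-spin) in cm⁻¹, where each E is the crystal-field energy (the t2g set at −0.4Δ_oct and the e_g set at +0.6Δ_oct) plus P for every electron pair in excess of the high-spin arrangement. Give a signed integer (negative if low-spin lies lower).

-13280

Fe³⁺: group 8, so d-count = 8 − 3 = 5.
High-spin d⁵ fills as t2g^3 e_g^2 with CFSE 3(−0.4) + 2(+0.6) = 0.0Δ_oct = 0 cm⁻¹.
Low-spin: t2g^5 e_g^0, orbital CFSE = -2.0Δ_oct = -60540 cm⁻¹; plus 2 excess pairs × P = +47260 cm⁻¹; total -13280 cm⁻¹.
The difference is -13280 − (0) = -13280 cm⁻¹, so low-spin lies lower.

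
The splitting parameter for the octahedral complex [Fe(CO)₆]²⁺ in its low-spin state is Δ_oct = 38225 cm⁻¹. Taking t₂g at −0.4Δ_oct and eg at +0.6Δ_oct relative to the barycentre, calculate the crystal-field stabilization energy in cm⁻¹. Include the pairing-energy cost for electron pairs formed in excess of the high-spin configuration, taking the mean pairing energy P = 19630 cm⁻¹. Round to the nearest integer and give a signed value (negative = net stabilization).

-52480

CO is neutral, so the +2 overall charge sits on Fe: oxidation state +2.
Fe is in group 8, so Fe²⁺ is d⁶ (8 − 2 = 6).
The d⁶ electrons fill as t₂g⁶ eg⁰.
CFSE(orbital) = 6×(-0.4Δ_oct) + 0×(0.6Δ_oct) = -2.4Δ_oct; with Δ_oct = 38225 cm⁻¹ that is -91740 cm⁻¹.
Pairing penalty: 3 pairs vs 1 in the high-spin reference → 2 extra × P = 39260 cm⁻¹.
Combining: -91740 + 39260 = -52480 cm⁻¹.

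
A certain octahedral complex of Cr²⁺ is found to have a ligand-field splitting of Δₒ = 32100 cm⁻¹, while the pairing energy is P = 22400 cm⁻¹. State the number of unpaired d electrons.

2

Cr is in group 6, so Cr²⁺ is d⁴ (6 − 2 = 4).
Δₒ > P, so pairing is preferred: the ground state is low-spin.
That gives t2g^4 e_g^0.
Unpaired electrons: 2.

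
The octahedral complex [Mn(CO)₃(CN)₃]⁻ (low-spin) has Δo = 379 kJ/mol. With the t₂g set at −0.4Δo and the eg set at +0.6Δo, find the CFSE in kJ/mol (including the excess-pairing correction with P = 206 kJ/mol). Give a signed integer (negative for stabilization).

-346

Ligand charges: 3×(+0) from CO and 3×(-1) from CN⁻ sum to -3; with overall charge -1, Mn is +2.
Mn sits in group 7; removing 2 electrons leaves Mn²⁺ with 7 − 2 = 5 d electrons.
Configuration: t₂g⁵ eg⁰.
The orbital stabilization is -2.0Δo = -2.0 × 379 = -758 kJ/mol.
High-spin d⁵ would be t₂g³ eg² with 0 pairs; low-spin has 2, so 2 excess pairs cost +2P = +412 kJ/mol.
Overall CFSE = -758 + 412 = -346 kJ/mol.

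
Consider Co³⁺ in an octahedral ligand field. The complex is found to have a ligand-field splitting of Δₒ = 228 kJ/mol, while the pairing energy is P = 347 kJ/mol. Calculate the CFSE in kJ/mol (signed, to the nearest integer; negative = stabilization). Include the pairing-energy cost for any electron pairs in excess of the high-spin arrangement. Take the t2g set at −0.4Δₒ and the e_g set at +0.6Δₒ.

-91

Co³⁺: group 9, so d-count = 9 − 3 = 6.
Δₒ < P, so pairing is avoided: the ground state is high-spin.
Filling d⁶ accordingly: t2g^4 e_g^2.
Orbital CFSE = -0.4Δₒ = -0.4 × 228 = -91 kJ/mol.
High-spin has no excess pairs, so no pairing correction applies.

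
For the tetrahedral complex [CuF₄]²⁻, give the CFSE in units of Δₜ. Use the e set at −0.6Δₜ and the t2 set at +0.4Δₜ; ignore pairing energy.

Each F⁻ contributes -1; 4 × (-1) = -4. With overall charge -2, Cu is in the +2 oxidation state.
Group 11 minus oxidation state +2 gives a d⁹ configuration for Cu²⁺.
With tetrahedral geometry the complex is necessarily high-spin.
Configuration: e^4 t2^5.
CFSE = 4(-0.6Δₜ) + 5(0.4Δₜ) = -2.4Δₜ + 2.0Δₜ = -0.4Δₜ.

-0.4 Δₜ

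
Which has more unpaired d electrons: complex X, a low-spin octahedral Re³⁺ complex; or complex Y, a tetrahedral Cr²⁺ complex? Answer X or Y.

Y

X: Re³⁺: group 7, so d-count = 7 − 3 = 4; t₂g⁴ eg⁰ → 2 unpaired.
Y: Cr sits in group 6; removing 2 electrons leaves Cr²⁺ with 6 − 2 = 4 d electrons; With tetrahedral geometry the complex is necessarily high-spin; e² t₂² → 4 unpaired.
So Y has more unpaired electrons.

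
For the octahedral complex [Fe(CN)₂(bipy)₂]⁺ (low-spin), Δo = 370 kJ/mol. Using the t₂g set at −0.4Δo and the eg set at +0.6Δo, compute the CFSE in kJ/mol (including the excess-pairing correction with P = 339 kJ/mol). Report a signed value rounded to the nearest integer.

Ligand charges: 2×(-1) from CN⁻ and 2×(+0) from bipy sum to -2; with overall charge +1, Fe is +3.
Fe sits in group 8; removing 3 electrons leaves Fe³⁺ with 8 − 3 = 5 d electrons.
The d⁵ electrons fill as t₂g⁵ eg⁰.
CFSE(orbital) = 5×(-0.4Δo) + 0×(0.6Δo) = -2.0Δo; with Δo = 370 kJ/mol that is -740 kJ/mol.
High-spin d⁵ would be t₂g³ eg² with 0 pairs; low-spin has 2, so 2 excess pairs cost +2P = +678 kJ/mol.
Overall CFSE = -740 + 678 = -62 kJ/mol.

-62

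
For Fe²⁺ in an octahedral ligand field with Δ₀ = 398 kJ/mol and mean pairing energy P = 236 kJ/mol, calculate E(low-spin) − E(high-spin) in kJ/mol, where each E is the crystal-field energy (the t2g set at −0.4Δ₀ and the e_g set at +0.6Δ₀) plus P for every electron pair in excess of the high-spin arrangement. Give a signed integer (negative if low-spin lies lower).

-324

Fe sits in group 8; removing 2 electrons leaves Fe²⁺ with 8 − 2 = 6 d electrons.
High-spin: t2g^4 e_g^2, CFSE = -0.4Δ₀ = -159 kJ/mol.
Low-spin: t2g^6 e_g^0, orbital CFSE = -2.4Δ₀ = -955 kJ/mol; plus 2 excess pairs × P = +472 kJ/mol; total -483 kJ/mol.
Thus E(LS) − E(HS) = -324 kJ/mol.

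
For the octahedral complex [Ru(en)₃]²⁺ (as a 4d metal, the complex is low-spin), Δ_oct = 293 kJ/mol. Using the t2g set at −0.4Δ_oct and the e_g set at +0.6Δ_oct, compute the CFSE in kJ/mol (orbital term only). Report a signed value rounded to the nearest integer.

-703

en is neutral, so the +2 overall charge sits on Ru: oxidation state +2.
Ru²⁺: group 8, so d-count = 8 − 2 = 6.
Electron filling gives t2g^6 e_g^0.
The orbital stabilization is -2.4Δ_oct = -2.4 × 293 = -703 kJ/mol.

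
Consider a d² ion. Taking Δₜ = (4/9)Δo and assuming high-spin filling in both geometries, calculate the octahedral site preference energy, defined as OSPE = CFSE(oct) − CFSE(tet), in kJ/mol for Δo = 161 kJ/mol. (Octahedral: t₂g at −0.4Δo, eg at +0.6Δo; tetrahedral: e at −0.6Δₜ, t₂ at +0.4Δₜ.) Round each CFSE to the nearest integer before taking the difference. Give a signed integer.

Octahedral (high-spin): t2g^2 e_g^0, CFSE = 2(−0.4) + 0(+0.6) = -0.8Δo = -0.8 × 161 = -129 kJ/mol.
Tetrahedral e^2 t2^0 gives -1.2Δₜ = -1.2 × (4/9) × 161 = -86 kJ/mol.
OSPE = CFSE(oct) − CFSE(tet) = -129 − (-86) = -43 kJ/mol.

-43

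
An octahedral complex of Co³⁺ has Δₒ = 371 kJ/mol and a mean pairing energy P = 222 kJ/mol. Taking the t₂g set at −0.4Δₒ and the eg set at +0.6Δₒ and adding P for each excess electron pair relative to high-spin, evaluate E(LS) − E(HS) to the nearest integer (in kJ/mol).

Co³⁺: group 9, so d-count = 9 − 3 = 6.
High-spin d⁶ fills as t₂g⁴ eg² with CFSE 4(−0.4) + 2(+0.6) = -0.4Δₒ = -148 kJ/mol.
For low-spin the configuration is t₂g⁶ eg⁰: orbital energy -2.4 × 371 = -890 kJ/mol, and 2 additional pairs relative to high-spin add 444 kJ/mol, giving -446 kJ/mol.
E(LS) − E(HS) = -446 − (-148) = -298 kJ/mol.

-298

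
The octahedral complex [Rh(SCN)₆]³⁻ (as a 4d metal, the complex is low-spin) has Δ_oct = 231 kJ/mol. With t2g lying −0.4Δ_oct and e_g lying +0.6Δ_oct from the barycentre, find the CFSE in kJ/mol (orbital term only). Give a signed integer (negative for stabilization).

Each SCN⁻ contributes -1; 6 × (-1) = -6. With overall charge -3, Rh is in the +3 oxidation state.
Rh³⁺: group 9, so d-count = 9 − 3 = 6.
The d⁶ electrons fill as t2g^6 e_g^0.
CFSE(orbital) = 6×(-0.4Δ_oct) + 0×(0.6Δ_oct) = -2.4Δ_oct; with Δ_oct = 231 kJ/mol that is -554 kJ/mol.

-554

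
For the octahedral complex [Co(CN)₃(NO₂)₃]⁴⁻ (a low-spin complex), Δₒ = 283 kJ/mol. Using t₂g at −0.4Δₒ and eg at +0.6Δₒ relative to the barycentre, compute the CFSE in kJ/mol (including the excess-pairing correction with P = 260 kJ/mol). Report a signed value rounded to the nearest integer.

-249

Ligand charges: 3×(-1) from CN⁻ and 3×(-1) from NO₂⁻ sum to -6; with overall charge -4, Co is +2.
Co²⁺: group 9, so d-count = 9 − 2 = 7.
Electron filling gives t₂g⁶ eg¹.
Orbital CFSE = 6(-0.4) + 1(0.6) = -1.8Δₒ = -1.8 × 283 = -509 kJ/mol.
High-spin d⁷ would be t₂g⁵ eg² with 2 pairs; low-spin has 3, so 1 excess pair costs +1P = +260 kJ/mol.
Overall CFSE = -509 + 260 = -249 kJ/mol.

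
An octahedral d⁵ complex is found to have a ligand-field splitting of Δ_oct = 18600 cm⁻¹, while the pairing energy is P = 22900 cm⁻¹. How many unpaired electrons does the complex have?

With Δ_oct < P the complex is high-spin.
That gives t2g^3 e_g^2.
Unpaired electrons: 5.

5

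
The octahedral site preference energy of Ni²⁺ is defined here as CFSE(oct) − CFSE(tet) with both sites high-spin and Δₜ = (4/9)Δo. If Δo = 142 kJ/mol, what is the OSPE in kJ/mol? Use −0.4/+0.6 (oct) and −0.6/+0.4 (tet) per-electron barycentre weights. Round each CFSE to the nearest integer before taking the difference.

-120

Ni is in group 10, so Ni²⁺ is d⁸ (10 − 2 = 8).
Octahedral (high-spin): t2g^6 e_g^2, CFSE = 6(−0.4) + 2(+0.6) = -1.2Δo = -1.2 × 142 = -170 kJ/mol.
Tetrahedral: e^4 t2^4, CFSE = 4(−0.6) + 4(+0.4) = -0.8Δₜ = -0.8 × (4/9) × 142 = -50 kJ/mol.
OSPE = CFSE(oct) − CFSE(tet) = -170 − (-50) = -120 kJ/mol.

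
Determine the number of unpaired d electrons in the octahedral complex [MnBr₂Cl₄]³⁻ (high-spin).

4

Ligand charges: 2×(-1) from Br⁻ and 4×(-1) from Cl⁻ sum to -6; with overall charge -3, Mn is +3.
Group 7 minus oxidation state +3 gives a d⁴ configuration for Mn³⁺.
Configuration: t₂g³ eg¹, giving 4 unpaired electrons.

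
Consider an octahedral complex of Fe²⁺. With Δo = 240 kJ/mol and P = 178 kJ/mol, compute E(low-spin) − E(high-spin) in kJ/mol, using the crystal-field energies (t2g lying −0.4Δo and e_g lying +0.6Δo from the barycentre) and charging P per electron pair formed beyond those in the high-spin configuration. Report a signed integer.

-124

Fe sits in group 8; removing 2 electrons leaves Fe²⁺ with 8 − 2 = 6 d electrons.
High-spin: t2g^4 e_g^2, CFSE = -0.4Δo = -96 kJ/mol.
Low-spin: t2g^6 e_g^0, orbital CFSE = -2.4Δo = -576 kJ/mol; plus 2 excess pairs × P = +356 kJ/mol; total -220 kJ/mol.
The difference is -220 − (-96) = -124 kJ/mol, so low-spin lies lower.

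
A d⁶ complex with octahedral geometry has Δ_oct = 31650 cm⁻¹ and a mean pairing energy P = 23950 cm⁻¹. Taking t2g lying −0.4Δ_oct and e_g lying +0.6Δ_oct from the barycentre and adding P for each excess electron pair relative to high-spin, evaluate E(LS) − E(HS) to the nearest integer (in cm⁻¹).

High-spin: t2g^4 e_g^2, CFSE = -0.4Δ_oct = -12660 cm⁻¹.
For low-spin the configuration is t2g^6 e_g^0: orbital energy -2.4 × 31650 = -75960 cm⁻¹, and 2 additional pairs relative to high-spin add 47900 cm⁻¹, giving -28060 cm⁻¹.
Thus E(LS) − E(HS) = -15400 cm⁻¹.

-15400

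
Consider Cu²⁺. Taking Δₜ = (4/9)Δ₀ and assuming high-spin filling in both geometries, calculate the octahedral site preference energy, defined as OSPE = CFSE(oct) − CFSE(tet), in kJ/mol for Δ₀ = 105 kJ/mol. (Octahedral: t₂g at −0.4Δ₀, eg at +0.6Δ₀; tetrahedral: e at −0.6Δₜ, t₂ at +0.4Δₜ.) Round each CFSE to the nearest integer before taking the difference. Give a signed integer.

-44

Cu is in group 11, so Cu²⁺ is d⁹ (11 − 2 = 9).
Octahedral (high-spin): t2g^6 e_g^3, CFSE = 6(−0.4) + 3(+0.6) = -0.6Δ₀ = -0.6 × 105 = -63 kJ/mol.
Tetrahedral e^4 t2^5 gives -0.4Δₜ = -0.4 × (4/9) × 105 = -19 kJ/mol.
OSPE = CFSE(oct) − CFSE(tet) = -63 − (-19) = -44 kJ/mol.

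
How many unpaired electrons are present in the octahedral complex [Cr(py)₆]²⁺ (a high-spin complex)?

4

py is neutral, so the +2 overall charge sits on Cr: oxidation state +2.
Cr²⁺: group 6, so d-count = 6 − 2 = 4.
Configuration: t₂g³ eg¹, giving 4 unpaired electrons.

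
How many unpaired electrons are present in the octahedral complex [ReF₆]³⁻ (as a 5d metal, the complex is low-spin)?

Each F⁻ contributes -1; 6 × (-1) = -6. With overall charge -3, Re is in the +3 oxidation state.
Re sits in group 7; removing 3 electrons leaves Re³⁺ with 7 − 3 = 4 d electrons.
Configuration: t2g^4 e_g^0, giving 2 unpaired electrons.

2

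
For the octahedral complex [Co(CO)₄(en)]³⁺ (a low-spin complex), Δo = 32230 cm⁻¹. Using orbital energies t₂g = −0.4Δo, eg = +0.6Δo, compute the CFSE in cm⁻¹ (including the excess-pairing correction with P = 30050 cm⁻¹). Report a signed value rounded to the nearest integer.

Ligand charges: 4×(+0) from CO and 1×(+0) from en sum to +0; with overall charge +3, Co is +3.
Co³⁺: group 9, so d-count = 9 − 3 = 6.
Configuration: t₂g⁶ eg⁰.
CFSE(orbital) = 6×(-0.4Δo) + 0×(0.6Δo) = -2.4Δo; with Δo = 32230 cm⁻¹ that is -77352 cm⁻¹.
Pairing penalty: 3 pairs vs 1 in the high-spin reference → 2 extra × P = 60100 cm⁻¹.
Overall CFSE = -77352 + 60100 = -17252 cm⁻¹.

-17252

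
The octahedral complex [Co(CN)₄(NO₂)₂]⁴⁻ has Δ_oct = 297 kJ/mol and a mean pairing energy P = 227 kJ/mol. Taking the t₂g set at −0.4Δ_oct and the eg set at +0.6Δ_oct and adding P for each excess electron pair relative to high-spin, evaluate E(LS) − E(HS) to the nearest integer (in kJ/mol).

-70

Ligand charges: 4×(-1) from CN⁻ and 2×(-1) from NO₂⁻ sum to -6; with overall charge -4, Co is +2.
Co sits in group 9; removing 2 electrons leaves Co²⁺ with 9 − 2 = 7 d electrons.
High-spin d⁷ fills as t₂g⁵ eg² with CFSE 5(−0.4) + 2(+0.6) = -0.8Δ_oct = -238 kJ/mol.
For low-spin the configuration is t₂g⁶ eg¹: orbital energy -1.8 × 297 = -535 kJ/mol, and 1 additional pair relative to high-spin adds 227 kJ/mol, giving -308 kJ/mol.
Thus E(LS) − E(HS) = -70 kJ/mol.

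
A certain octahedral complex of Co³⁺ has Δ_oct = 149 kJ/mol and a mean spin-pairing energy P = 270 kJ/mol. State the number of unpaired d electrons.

4

Co³⁺: group 9, so d-count = 9 − 3 = 6.
Δ_oct < P, so pairing is avoided: the ground state is high-spin.
Configuration: t₂g⁴ eg².
Unpaired electrons: 4.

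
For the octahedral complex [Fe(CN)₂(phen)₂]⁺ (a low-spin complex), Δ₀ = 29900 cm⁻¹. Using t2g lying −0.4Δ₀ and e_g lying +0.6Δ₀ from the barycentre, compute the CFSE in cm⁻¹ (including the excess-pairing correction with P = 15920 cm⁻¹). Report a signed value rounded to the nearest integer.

-27960

Ligand charges: 2×(-1) from CN⁻ and 2×(+0) from phen sum to -2; with overall charge +1, Fe is +3.
Group 8 minus oxidation state +3 gives a d⁵ configuration for Fe³⁺.
Configuration: t2g^5 e_g^0.
Orbital CFSE = 5(-0.4) + 0(0.6) = -2.0Δ₀ = -2.0 × 29900 = -59800 cm⁻¹.
Relative to high-spin t2g^3 e_g^2 (0 paired), the low-spin configuration has 2 additional pairs, contributing +2 × 15920 = +31840 cm⁻¹.
Overall CFSE = -59800 + 31840 = -27960 cm⁻¹.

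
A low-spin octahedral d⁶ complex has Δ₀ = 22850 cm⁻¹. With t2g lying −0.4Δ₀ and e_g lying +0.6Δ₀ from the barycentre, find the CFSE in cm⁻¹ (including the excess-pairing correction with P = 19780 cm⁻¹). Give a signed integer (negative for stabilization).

-15280

Configuration: t2g^6 e_g^0.
Orbital CFSE = 6(-0.4) + 0(0.6) = -2.4Δ₀ = -2.4 × 22850 = -54840 cm⁻¹.
Pairing penalty: 3 pairs vs 1 in the high-spin reference → 2 extra × P = 39560 cm⁻¹.
Overall CFSE = -54840 + 39560 = -15280 cm⁻¹.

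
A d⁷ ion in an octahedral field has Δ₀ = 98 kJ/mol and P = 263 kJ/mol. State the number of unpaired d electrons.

3

With Δ₀ < P the complex is high-spin.
That gives t₂g⁵ eg².
Unpaired electrons: 3.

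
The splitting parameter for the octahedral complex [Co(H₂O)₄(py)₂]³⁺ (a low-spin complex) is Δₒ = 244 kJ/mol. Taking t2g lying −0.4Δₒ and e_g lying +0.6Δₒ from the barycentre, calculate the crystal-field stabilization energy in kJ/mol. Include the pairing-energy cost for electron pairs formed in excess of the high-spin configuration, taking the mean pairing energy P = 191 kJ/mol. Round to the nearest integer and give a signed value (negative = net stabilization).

Ligand charges: 4×(+0) from H₂O and 2×(+0) from py sum to +0; with overall charge +3, Co is +3.
Co is in group 9, so Co³⁺ is d⁶ (9 − 3 = 6).
Configuration: t2g^6 e_g^0.
The orbital stabilization is -2.4Δₒ = -2.4 × 244 = -586 kJ/mol.
Pairing penalty: 3 pairs vs 1 in the high-spin reference → 2 extra × P = 382 kJ/mol.
Combining: -586 + 382 = -204 kJ/mol.

-204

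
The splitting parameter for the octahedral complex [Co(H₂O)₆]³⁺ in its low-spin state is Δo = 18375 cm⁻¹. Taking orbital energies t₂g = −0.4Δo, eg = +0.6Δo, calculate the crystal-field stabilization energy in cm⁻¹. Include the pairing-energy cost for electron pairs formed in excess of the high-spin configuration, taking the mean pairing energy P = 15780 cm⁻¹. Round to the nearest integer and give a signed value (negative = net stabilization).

H₂O is neutral, so the +3 overall charge sits on Co: oxidation state +3.
Group 9 minus oxidation state +3 gives a d⁶ configuration for Co³⁺.
The d⁶ electrons fill as t₂g⁶ eg⁰.
The orbital stabilization is -2.4Δo = -2.4 × 18375 = -44100 cm⁻¹.
High-spin d⁶ would be t₂g⁴ eg² with 1 pair; low-spin has 3, so 2 excess pairs cost +2P = +31560 cm⁻¹.
Combining: -44100 + 31560 = -12540 cm⁻¹.

-12540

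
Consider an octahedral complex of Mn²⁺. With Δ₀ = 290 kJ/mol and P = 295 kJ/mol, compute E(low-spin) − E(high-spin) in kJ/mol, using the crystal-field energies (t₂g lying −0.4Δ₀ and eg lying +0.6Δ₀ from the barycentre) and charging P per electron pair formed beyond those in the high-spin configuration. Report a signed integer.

10

Group 7 minus oxidation state +2 gives a d⁵ configuration for Mn²⁺.
High-spin d⁵ fills as t₂g³ eg² with CFSE 3(−0.4) + 2(+0.6) = 0.0Δ₀ = 0 kJ/mol.
Low-spin: t₂g⁵ eg⁰, orbital CFSE = -2.0Δ₀ = -580 kJ/mol; plus 2 excess pairs × P = +590 kJ/mol; total 10 kJ/mol.
E(LS) − E(HS) = 10 − (0) = 10 kJ/mol.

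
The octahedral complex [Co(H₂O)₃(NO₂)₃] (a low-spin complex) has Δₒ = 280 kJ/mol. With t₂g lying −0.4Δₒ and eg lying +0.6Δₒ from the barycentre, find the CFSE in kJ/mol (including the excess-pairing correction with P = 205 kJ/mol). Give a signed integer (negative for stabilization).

-262

Ligand charges: 3×(+0) from H₂O and 3×(-1) from NO₂⁻ sum to -3; with overall charge +0, Co is +3.
Co sits in group 9; removing 3 electrons leaves Co³⁺ with 9 − 3 = 6 d electrons.
Configuration: t₂g⁶ eg⁰.
Orbital CFSE = 6(-0.4) + 0(0.6) = -2.4Δₒ = -2.4 × 280 = -672 kJ/mol.
High-spin d⁶ would be t₂g⁴ eg² with 1 pair; low-spin has 3, so 2 excess pairs cost +2P = +410 kJ/mol.
Combining: -672 + 410 = -262 kJ/mol.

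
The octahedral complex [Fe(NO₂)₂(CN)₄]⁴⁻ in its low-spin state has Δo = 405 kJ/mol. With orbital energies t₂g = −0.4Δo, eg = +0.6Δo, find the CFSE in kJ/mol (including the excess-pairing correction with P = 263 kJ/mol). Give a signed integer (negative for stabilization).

-446

Ligand charges: 2×(-1) from NO₂⁻ and 4×(-1) from CN⁻ sum to -6; with overall charge -4, Fe is +2.
Group 8 minus oxidation state +2 gives a d⁶ configuration for Fe²⁺.
The d⁶ electrons fill as t₂g⁶ eg⁰.
CFSE(orbital) = 6×(-0.4Δo) + 0×(0.6Δo) = -2.4Δo; with Δo = 405 kJ/mol that is -972 kJ/mol.
High-spin d⁶ would be t₂g⁴ eg² with 1 pair; low-spin has 3, so 2 excess pairs cost +2P = +526 kJ/mol.
Combining: -972 + 526 = -446 kJ/mol.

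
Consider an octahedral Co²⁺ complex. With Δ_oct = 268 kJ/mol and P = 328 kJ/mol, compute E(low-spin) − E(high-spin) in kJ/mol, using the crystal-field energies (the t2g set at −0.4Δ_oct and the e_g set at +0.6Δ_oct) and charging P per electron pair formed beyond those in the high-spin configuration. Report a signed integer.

Co is in group 9, so Co²⁺ is d⁷ (9 − 2 = 7).
In the high-spin limit (t2g^5 e_g^2) the orbital term is -0.8Δ_oct = -214 kJ/mol, with no excess pairing.
Low-spin: t2g^6 e_g^1, orbital CFSE = -1.8Δ_oct = -482 kJ/mol; plus 1 excess pair × P = +328 kJ/mol; total -154 kJ/mol.
Thus E(LS) − E(HS) = 60 kJ/mol.

60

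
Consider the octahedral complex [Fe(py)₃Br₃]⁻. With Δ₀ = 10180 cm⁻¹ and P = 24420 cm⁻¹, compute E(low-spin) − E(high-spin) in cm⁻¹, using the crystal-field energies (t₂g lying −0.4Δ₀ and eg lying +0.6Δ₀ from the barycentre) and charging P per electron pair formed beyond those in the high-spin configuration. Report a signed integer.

Ligand charges: 3×(+0) from py and 3×(-1) from Br⁻ sum to -3; with overall charge -1, Fe is +2.
Fe²⁺: group 8, so d-count = 8 − 2 = 6.
In the high-spin limit (t₂g⁴ eg²) the orbital term is -0.4Δ₀ = -4072 cm⁻¹, with no excess pairing.
Low-spin t₂g⁶ eg⁰ gives -2.4Δ₀ = -24432 cm⁻¹, but forming 2 extra pairs costs 2P = 48840 cm⁻¹, so E(LS) = -24432 + 48840 = 24408 cm⁻¹.
Thus E(LS) − E(HS) = 28480 cm⁻¹.

28480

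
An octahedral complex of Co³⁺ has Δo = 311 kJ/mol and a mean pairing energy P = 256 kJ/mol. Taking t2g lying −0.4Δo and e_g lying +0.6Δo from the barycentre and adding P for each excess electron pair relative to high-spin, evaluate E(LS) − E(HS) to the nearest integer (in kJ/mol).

Co³⁺: group 9, so d-count = 9 − 3 = 6.
High-spin d⁶ fills as t2g^4 e_g^2 with CFSE 4(−0.4) + 2(+0.6) = -0.4Δo = -124 kJ/mol.
Low-spin t2g^6 e_g^0 gives -2.4Δo = -746 kJ/mol, but forming 2 extra pairs costs 2P = 512 kJ/mol, so E(LS) = -746 + 512 = -234 kJ/mol.
E(LS) − E(HS) = -234 − (-124) = -110 kJ/mol.

-110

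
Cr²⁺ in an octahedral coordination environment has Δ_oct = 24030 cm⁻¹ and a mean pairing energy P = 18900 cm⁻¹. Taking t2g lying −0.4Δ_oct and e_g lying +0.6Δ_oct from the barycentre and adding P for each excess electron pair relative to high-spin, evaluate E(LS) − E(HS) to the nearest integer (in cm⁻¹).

Group 6 minus oxidation state +2 gives a d⁴ configuration for Cr²⁺.
In the high-spin limit (t2g^3 e_g^1) the orbital term is -0.6Δ_oct = -14418 cm⁻¹, with no excess pairing.
Low-spin t2g^4 e_g^0 gives -1.6Δ_oct = -38448 cm⁻¹, but forming 1 extra pair costs 1P = 18900 cm⁻¹, so E(LS) = -38448 + 18900 = -19548 cm⁻¹.
Thus E(LS) − E(HS) = -5130 cm⁻¹.

-5130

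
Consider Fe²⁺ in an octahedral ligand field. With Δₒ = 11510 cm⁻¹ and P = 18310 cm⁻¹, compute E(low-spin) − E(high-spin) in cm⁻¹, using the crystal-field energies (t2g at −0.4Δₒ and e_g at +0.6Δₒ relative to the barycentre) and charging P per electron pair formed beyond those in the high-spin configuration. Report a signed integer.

13600

Fe²⁺: group 8, so d-count = 8 − 2 = 6.
High-spin d⁶ fills as t2g^4 e_g^2 with CFSE 4(−0.4) + 2(+0.6) = -0.4Δₒ = -4604 cm⁻¹.
Low-spin t2g^6 e_g^0 gives -2.4Δₒ = -27624 cm⁻¹, but forming 2 extra pairs costs 2P = 36620 cm⁻¹, so E(LS) = -27624 + 36620 = 8996 cm⁻¹.
E(LS) − E(HS) = 8996 − (-4604) = 13600 cm⁻¹.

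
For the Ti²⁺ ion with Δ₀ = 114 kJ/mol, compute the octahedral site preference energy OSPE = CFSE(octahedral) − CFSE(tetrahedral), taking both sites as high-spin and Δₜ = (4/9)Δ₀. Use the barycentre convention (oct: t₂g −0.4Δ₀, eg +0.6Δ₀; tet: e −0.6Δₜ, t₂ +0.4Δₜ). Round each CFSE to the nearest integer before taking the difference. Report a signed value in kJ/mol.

-30

Ti²⁺: group 4, so d-count = 4 − 2 = 2.
Octahedral (high-spin): t₂g² eg⁰, CFSE = 2(−0.4) + 0(+0.6) = -0.8Δ₀ = -0.8 × 114 = -91 kJ/mol.
In a tetrahedral site the filling is e² t₂⁰: CFSE(tet) = -1.2Δₜ = -1.2 × (4/9)(114) = -61 kJ/mol.
Subtracting, OSPE = -91 − (-61) = -30 kJ/mol.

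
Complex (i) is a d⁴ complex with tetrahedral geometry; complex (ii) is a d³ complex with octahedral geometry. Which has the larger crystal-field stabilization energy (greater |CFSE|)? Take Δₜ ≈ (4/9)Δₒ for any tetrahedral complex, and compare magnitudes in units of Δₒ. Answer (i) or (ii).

(i): Tetrahedral splitting is small, so the complex is high-spin; e^2 t2^2, CFSE = -0.4Δₜ ≈ -0.18Δₒ.
(ii): t2g^3 e_g^0, CFSE = -1.2Δₒ.
So (ii) has the larger |CFSE|.

(ii)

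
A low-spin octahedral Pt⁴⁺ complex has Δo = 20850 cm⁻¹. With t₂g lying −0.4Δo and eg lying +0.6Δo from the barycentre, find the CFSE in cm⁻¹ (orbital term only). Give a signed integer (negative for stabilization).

-50040

Pt⁴⁺: group 10, so d-count = 10 − 4 = 6.
Configuration: t₂g⁶ eg⁰.
CFSE(orbital) = 6×(-0.4Δo) + 0×(0.6Δo) = -2.4Δo; with Δo = 20850 cm⁻¹ that is -50040 cm⁻¹.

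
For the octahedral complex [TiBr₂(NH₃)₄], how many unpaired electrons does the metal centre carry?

Ligand charges: 2×(-1) from Br⁻ and 4×(+0) from NH₃ sum to -2; with overall charge +0, Ti is +2.
Ti sits in group 4; removing 2 electrons leaves Ti²⁺ with 4 − 2 = 2 d electrons.
Configuration: t₂g² eg⁰, giving 2 unpaired electrons.

2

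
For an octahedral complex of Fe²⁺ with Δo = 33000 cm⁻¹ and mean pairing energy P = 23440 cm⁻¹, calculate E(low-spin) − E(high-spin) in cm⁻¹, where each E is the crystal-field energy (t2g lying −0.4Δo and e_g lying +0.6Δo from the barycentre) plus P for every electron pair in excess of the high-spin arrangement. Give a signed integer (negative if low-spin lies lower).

-19120

Fe is in group 8, so Fe²⁺ is d⁶ (8 − 2 = 6).
High-spin: t2g^4 e_g^2, CFSE = -0.4Δo = -13200 cm⁻¹.
Low-spin t2g^6 e_g^0 gives -2.4Δo = -79200 cm⁻¹, but forming 2 extra pairs costs 2P = 46880 cm⁻¹, so E(LS) = -79200 + 46880 = -32320 cm⁻¹.
E(LS) − E(HS) = -32320 − (-13200) = -19120 cm⁻¹.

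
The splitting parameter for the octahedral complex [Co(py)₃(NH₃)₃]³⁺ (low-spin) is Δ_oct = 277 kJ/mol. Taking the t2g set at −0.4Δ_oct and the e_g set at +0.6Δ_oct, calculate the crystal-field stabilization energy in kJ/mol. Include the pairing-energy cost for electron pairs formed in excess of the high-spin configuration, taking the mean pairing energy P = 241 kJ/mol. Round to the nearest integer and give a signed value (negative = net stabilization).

-183

Ligand charges: 3×(+0) from py and 3×(+0) from NH₃ sum to +0; with overall charge +3, Co is +3.
Co is in group 9, so Co³⁺ is d⁶ (9 − 3 = 6).
The d⁶ electrons fill as t2g^6 e_g^0.
Orbital CFSE = 6(-0.4) + 0(0.6) = -2.4Δ_oct = -2.4 × 277 = -665 kJ/mol.
High-spin d⁶ would be t2g^4 e_g^2 with 1 pair; low-spin has 3, so 2 excess pairs cost +2P = +482 kJ/mol.
Overall CFSE = -665 + 482 = -183 kJ/mol.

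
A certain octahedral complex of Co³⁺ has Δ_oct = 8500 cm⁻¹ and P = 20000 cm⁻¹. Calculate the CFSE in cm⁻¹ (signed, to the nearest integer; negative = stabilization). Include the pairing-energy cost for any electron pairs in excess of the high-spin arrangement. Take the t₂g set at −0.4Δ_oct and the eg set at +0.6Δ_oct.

Co³⁺: group 9, so d-count = 9 − 3 = 6.
With Δ_oct < P the complex is high-spin.
Filling d⁶ accordingly: t₂g⁴ eg².
Orbital CFSE = -0.4Δ_oct = -0.4 × 8500 = -3400 cm⁻¹.
High-spin has no excess pairs, so no pairing correction applies.

-3400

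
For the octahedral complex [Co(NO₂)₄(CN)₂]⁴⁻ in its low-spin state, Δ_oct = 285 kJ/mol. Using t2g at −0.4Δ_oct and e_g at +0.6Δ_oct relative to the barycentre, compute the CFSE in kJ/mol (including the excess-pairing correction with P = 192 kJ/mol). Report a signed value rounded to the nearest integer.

-321

Ligand charges: 4×(-1) from NO₂⁻ and 2×(-1) from CN⁻ sum to -6; with overall charge -4, Co is +2.
Co sits in group 9; removing 2 electrons leaves Co²⁺ with 9 − 2 = 7 d electrons.
The d⁷ electrons fill as t2g^6 e_g^1.
Orbital CFSE = 6(-0.4) + 1(0.6) = -1.8Δ_oct = -1.8 × 285 = -513 kJ/mol.
Relative to high-spin t2g^5 e_g^2 (2 paired), the low-spin configuration has 1 additional pair, contributing +1 × 192 = +192 kJ/mol.
Net CFSE = -513 + 192 = -321 kJ/mol.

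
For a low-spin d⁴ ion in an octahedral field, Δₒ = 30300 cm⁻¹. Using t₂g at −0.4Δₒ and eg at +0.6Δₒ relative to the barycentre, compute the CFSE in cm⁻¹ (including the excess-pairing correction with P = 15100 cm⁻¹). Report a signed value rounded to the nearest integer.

-33380

Configuration: t₂g⁴ eg⁰.
Orbital CFSE = 4(-0.4) + 0(0.6) = -1.6Δₒ = -1.6 × 30300 = -48480 cm⁻¹.
Relative to high-spin t₂g³ eg¹ (0 paired), the low-spin configuration has 1 additional pair, contributing +1 × 15100 = +15100 cm⁻¹.
Combining: -48480 + 15100 = -33380 cm⁻¹.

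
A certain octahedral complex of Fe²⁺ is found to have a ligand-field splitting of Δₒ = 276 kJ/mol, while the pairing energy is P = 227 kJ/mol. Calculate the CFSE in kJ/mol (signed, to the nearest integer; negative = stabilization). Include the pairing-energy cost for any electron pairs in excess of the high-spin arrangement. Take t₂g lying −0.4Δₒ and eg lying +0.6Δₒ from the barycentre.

-208

Group 8 minus oxidation state +2 gives a d⁶ configuration for Fe²⁺.
Here Δₒ > P (276 > 227), so the low-spin state is favoured.
That gives t₂g⁶ eg⁰.
Orbital CFSE = -2.4Δₒ = -2.4 × 276 = -662 kJ/mol.
Excess pairs vs high-spin: 3 − 1 = 2; pairing cost = +454 kJ/mol.
Net CFSE = -662 + 454 = -208 kJ/mol.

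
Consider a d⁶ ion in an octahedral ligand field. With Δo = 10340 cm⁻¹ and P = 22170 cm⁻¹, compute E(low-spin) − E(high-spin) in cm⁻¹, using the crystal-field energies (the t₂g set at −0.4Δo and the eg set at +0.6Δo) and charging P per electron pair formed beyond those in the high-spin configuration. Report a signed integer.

23660

High-spin: t₂g⁴ eg², CFSE = -0.4Δo = -4136 cm⁻¹.
For low-spin the configuration is t₂g⁶ eg⁰: orbital energy -2.4 × 10340 = -24816 cm⁻¹, and 2 additional pairs relative to high-spin add 44340 cm⁻¹, giving 19524 cm⁻¹.
Thus E(LS) − E(HS) = 23660 cm⁻¹.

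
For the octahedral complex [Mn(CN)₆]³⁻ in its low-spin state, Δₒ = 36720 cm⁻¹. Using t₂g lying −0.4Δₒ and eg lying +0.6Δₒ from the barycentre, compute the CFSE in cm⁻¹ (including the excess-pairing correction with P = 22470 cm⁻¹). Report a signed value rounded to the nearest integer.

-36282

Each CN⁻ contributes -1; 6 × (-1) = -6. With overall charge -3, Mn is in the +3 oxidation state.
Mn sits in group 7; removing 3 electrons leaves Mn³⁺ with 7 − 3 = 4 d electrons.
Electron filling gives t₂g⁴ eg⁰.
CFSE(orbital) = 4×(-0.4Δₒ) + 0×(0.6Δₒ) = -1.6Δₒ; with Δₒ = 36720 cm⁻¹ that is -58752 cm⁻¹.
High-spin d⁴ would be t₂g³ eg¹ with 0 pairs; low-spin has 1, so 1 excess pair costs +1P = +22470 cm⁻¹.
Net CFSE = -58752 + 22470 = -36282 cm⁻¹.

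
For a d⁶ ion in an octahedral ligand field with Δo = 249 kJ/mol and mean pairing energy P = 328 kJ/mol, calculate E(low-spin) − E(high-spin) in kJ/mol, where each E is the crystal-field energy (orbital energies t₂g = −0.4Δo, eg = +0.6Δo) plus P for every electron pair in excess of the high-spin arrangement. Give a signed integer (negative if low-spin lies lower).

158

In the high-spin limit (t₂g⁴ eg²) the orbital term is -0.4Δo = -100 kJ/mol, with no excess pairing.
Low-spin t₂g⁶ eg⁰ gives -2.4Δo = -598 kJ/mol, but forming 2 extra pairs costs 2P = 656 kJ/mol, so E(LS) = -598 + 656 = 58 kJ/mol.
E(LS) − E(HS) = 58 − (-100) = 158 kJ/mol.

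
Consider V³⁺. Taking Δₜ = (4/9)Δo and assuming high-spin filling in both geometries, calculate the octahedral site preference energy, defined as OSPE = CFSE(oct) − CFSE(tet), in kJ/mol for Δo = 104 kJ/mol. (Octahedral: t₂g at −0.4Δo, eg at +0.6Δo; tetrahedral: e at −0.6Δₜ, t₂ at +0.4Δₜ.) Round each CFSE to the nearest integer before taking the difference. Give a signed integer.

Group 5 minus oxidation state +3 gives a d² configuration for V³⁺.
Octahedral (high-spin): t₂g² eg⁰, CFSE = 2(−0.4) + 0(+0.6) = -0.8Δo = -0.8 × 104 = -83 kJ/mol.
In a tetrahedral site the filling is e² t₂⁰: CFSE(tet) = -1.2Δₜ = -1.2 × (4/9)(104) = -55 kJ/mol.
OSPE = CFSE(oct) − CFSE(tet) = -83 − (-55) = -28 kJ/mol.

-28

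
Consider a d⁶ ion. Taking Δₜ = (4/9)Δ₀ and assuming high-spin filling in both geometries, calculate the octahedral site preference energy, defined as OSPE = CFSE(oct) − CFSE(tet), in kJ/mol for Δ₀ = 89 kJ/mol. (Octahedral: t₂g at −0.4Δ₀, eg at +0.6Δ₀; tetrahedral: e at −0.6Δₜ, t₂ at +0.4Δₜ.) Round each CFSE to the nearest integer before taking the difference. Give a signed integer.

-12

In an octahedral site d⁶ (HS) is t₂g⁴ eg², giving CFSE(oct) = -0.4Δ₀ = -36 kJ/mol.
In a tetrahedral site the filling is e³ t₂³: CFSE(tet) = -0.6Δₜ = -0.6 × (4/9)(89) = -24 kJ/mol.
OSPE = CFSE(oct) − CFSE(tet) = -36 − (-24) = -12 kJ/mol.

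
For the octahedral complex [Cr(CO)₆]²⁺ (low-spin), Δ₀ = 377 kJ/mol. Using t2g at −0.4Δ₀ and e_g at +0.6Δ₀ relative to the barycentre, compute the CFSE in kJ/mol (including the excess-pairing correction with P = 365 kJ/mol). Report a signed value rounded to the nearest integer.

-238

CO is neutral, so the +2 overall charge sits on Cr: oxidation state +2.
Group 6 minus oxidation state +2 gives a d⁴ configuration for Cr²⁺.
The d⁴ electrons fill as t2g^4 e_g^0.
The orbital stabilization is -1.6Δ₀ = -1.6 × 377 = -603 kJ/mol.
Pairing penalty: 1 pair vs 0 in the high-spin reference → 1 extra × P = 365 kJ/mol.
Overall CFSE = -603 + 365 = -238 kJ/mol.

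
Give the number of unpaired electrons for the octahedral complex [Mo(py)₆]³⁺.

py is neutral, so the +3 overall charge sits on Mo: oxidation state +3.
Mo³⁺: group 6, so d-count = 6 − 3 = 3.
Configuration: t₂g³ eg⁰, giving 3 unpaired electrons.

3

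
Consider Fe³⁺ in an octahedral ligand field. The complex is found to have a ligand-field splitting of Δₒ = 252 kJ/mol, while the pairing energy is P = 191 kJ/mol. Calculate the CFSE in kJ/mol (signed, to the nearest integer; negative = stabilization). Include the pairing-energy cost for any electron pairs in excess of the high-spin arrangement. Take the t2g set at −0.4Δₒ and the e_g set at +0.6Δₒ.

-122

Group 8 minus oxidation state +3 gives a d⁵ configuration for Fe³⁺.
Since Δₒ = 252 kJ/mol > P = 191 kJ/mol, the complex adopts the low-spin configuration.
Configuration: t2g^5 e_g^0.
Orbital CFSE = -2.0Δₒ = -2.0 × 252 = -504 kJ/mol.
Excess pairs vs high-spin: 2 − 0 = 2; pairing cost = +382 kJ/mol.
Net CFSE = -504 + 382 = -122 kJ/mol.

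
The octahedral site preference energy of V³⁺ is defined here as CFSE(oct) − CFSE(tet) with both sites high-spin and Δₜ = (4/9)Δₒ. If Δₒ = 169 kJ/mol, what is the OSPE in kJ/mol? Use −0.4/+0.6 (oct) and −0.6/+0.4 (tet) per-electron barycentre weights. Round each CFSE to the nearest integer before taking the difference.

Group 5 minus oxidation state +3 gives a d² configuration for V³⁺.
In an octahedral site d² (HS) is t₂g² eg⁰, giving CFSE(oct) = -0.8Δₒ = -135 kJ/mol.
Tetrahedral e² t₂⁰ gives -1.2Δₜ = -1.2 × (4/9) × 169 = -90 kJ/mol.
OSPE = -135 − (-90) = -45 kJ/mol.

-45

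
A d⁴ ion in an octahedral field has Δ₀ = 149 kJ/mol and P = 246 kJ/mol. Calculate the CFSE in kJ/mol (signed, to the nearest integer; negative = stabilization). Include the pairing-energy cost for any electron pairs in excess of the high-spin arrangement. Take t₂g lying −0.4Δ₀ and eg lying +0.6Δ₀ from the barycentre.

With Δ₀ < P the complex is high-spin.
Filling d⁴ accordingly: t₂g³ eg¹.
Orbital CFSE = -0.6Δ₀ = -0.6 × 149 = -89 kJ/mol.
High-spin has no excess pairs, so no pairing correction applies.

-89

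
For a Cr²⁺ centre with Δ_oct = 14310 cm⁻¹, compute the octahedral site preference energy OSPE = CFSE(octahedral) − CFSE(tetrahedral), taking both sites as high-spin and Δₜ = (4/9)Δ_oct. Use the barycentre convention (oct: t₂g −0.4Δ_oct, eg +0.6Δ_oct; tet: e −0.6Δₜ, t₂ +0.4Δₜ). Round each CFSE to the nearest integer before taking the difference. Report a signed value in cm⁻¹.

Group 6 minus oxidation state +2 gives a d⁴ configuration for Cr²⁺.
In an octahedral site d⁴ (HS) is t₂g³ eg¹, giving CFSE(oct) = -0.6Δ_oct = -8586 cm⁻¹.
Tetrahedral e² t₂² gives -0.4Δₜ = -0.4 × (4/9) × 14310 = -2544 cm⁻¹.
OSPE = CFSE(oct) − CFSE(tet) = -8586 − (-2544) = -6042 cm⁻¹.

-6042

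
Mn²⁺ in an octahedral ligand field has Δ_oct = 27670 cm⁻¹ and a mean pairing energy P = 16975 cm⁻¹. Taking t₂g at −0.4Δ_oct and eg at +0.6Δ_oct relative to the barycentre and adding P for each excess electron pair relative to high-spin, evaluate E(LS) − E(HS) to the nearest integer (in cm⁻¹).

-21390

Mn is in group 7, so Mn²⁺ is d⁵ (7 − 2 = 5).
In the high-spin limit (t₂g³ eg²) the orbital term is 0.0Δ_oct = 0 cm⁻¹, with no excess pairing.
Low-spin t₂g⁵ eg⁰ gives -2.0Δ_oct = -55340 cm⁻¹, but forming 2 extra pairs costs 2P = 33950 cm⁻¹, so E(LS) = -55340 + 33950 = -21390 cm⁻¹.
The difference is -21390 − (0) = -21390 cm⁻¹, so low-spin lies lower.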